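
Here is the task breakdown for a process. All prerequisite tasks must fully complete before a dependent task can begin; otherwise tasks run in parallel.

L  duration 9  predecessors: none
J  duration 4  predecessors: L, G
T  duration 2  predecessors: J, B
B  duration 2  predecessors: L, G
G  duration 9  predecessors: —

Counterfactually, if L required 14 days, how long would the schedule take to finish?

As given, the longest chain is L→J→T = 9+4+2 = 15, so the finish is 15 days.
L lies on that path, so at 14 days the path becomes 20 days.
That remains the longest chain; total 20 days.

20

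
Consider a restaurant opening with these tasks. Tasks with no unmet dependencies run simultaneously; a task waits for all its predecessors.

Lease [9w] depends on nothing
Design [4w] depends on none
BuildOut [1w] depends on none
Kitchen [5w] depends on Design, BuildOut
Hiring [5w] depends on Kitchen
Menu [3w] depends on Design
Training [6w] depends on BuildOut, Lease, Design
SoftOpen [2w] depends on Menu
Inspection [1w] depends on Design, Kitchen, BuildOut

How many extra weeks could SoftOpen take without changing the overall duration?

6

The longest chain is Lease→Training = 9+6 = 15; overall finish 15 weeks.
Longest path through SoftOpen: 9 weeks (earliest finish 9, latest finish 15).
So SoftOpen can slip 15 − 9 = 6 weeks.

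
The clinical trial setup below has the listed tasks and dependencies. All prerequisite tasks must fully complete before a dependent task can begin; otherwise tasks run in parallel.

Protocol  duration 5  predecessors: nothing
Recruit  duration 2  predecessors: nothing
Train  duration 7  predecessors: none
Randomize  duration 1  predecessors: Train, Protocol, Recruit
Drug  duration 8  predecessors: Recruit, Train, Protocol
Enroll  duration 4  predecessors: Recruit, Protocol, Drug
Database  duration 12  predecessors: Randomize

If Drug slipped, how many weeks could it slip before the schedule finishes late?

Train→Randomize→Database = 7+1+12 = 20 sets the makespan at 20 weeks.
Drug finishes as early as 15 and must finish by 16.
Slack of Drug = 8 − 7 = 1 week.

1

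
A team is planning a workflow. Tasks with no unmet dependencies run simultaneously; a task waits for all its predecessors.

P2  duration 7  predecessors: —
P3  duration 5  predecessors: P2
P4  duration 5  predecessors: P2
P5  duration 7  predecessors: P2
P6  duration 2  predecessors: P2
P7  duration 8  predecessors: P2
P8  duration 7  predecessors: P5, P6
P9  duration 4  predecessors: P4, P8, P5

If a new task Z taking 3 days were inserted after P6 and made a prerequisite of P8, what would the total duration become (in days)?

Originally the schedule takes 25 days.
With Z inserted, P8 now waits for max(P5, P6, Z).
New critical path: P2→P5→P8→P9 = 7+7+7+4 = 25 ⇒ 25 days.

25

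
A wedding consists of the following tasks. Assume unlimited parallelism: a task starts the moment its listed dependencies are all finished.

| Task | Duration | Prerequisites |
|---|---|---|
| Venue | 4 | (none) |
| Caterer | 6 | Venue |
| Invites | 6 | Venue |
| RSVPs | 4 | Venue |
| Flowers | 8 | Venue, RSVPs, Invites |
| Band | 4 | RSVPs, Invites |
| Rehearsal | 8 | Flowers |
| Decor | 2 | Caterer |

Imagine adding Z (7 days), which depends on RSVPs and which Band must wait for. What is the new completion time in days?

Originally the plan takes 26 days.
With Z inserted, Band now waits for max(RSVPs, Invites, Z).
New critical path: Venue→Invites→Flowers→Rehearsal = 4+6+8+8 = 26 ⇒ 26 days.

26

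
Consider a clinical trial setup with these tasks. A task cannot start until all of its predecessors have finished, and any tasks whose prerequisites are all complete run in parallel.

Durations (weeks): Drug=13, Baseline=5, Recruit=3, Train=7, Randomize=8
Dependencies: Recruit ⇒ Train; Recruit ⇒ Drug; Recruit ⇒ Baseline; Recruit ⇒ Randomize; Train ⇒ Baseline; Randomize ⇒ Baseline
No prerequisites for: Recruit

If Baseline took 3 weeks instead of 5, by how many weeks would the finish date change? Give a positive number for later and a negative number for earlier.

Critical path before the change: Recruit→Randomize→Baseline = 3+8+5 = 16 giving 16 weeks.
Baseline lies on that path, so at 3 weeks the path becomes 14 weeks.
New critical path: Recruit→Drug = 3+13 = 16 ⇒ 16 weeks.
Change in finish: 16 − 16 = +0 weeks.

0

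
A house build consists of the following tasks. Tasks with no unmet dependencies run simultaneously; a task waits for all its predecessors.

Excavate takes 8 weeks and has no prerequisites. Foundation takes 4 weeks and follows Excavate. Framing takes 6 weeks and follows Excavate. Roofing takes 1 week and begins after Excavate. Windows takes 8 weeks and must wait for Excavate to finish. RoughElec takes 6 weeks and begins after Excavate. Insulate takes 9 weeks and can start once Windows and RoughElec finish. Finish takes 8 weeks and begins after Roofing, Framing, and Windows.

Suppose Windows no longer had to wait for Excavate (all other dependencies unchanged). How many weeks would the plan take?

23

Before: longest chain Excavate→Windows→Insulate = 8+8+9 = 25, finish 25.
Without Excavate→Windows, Windows's earliest start moves from 8 to 0.
New critical path: Excavate→RoughElec→Insulate = 8+6+9 = 23 ⇒ 23 weeks.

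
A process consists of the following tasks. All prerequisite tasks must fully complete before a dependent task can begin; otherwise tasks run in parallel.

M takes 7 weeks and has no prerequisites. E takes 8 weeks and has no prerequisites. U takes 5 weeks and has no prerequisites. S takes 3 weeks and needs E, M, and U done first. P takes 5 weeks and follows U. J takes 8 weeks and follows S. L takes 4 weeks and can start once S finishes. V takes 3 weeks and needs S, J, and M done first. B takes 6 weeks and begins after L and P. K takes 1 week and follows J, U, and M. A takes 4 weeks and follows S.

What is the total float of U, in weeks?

3

E→S→J→V = 8+3+8+3 = 22 sets the makespan at 22 weeks.
The longest chain containing U totals 19 weeks.
Float = 22 − 19 = 3.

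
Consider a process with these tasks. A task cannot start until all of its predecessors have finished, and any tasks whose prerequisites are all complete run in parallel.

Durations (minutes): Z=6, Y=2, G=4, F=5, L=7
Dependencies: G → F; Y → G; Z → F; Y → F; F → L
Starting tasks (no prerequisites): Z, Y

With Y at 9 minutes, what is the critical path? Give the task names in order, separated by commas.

Y, G, F, L

Critical path before the change: Y→G→F→L = 2+4+5+7 = 18 giving 18 minutes.
Y is on the critical path; changing it to 9 makes that path 25 minutes.
That remains the longest chain; total 25 minutes.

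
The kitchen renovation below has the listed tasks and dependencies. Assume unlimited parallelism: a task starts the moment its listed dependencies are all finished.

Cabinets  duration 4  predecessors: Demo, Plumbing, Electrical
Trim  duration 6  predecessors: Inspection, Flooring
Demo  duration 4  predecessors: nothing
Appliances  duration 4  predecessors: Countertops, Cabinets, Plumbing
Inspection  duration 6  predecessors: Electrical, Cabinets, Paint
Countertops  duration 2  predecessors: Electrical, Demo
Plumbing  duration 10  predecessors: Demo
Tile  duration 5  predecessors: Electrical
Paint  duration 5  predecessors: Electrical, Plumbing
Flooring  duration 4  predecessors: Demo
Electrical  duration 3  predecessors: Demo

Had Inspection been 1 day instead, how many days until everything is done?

26

The binding path is Demo→Plumbing→Paint→Inspection→Trim = 4+10+5+6+6 = 31; finish at 31 days.
Inspection lies on that path, so at 1 day the path becomes 26 days.
That remains the longest chain; total 26 days.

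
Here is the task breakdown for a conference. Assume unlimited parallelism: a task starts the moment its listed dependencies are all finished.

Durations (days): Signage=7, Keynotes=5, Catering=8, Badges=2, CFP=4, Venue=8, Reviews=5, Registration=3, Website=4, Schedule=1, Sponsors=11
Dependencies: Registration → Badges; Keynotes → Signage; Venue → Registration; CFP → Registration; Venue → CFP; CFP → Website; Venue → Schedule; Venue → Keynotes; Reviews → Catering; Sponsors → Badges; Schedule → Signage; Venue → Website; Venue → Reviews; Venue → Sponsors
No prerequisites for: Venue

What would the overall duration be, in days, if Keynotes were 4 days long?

21

The binding path is Venue→Reviews→Catering = 8+5+8 = 21; finish at 21 days.
Keynotes has 1 day of float (longest path through it is 20).
The critical path is still Venue→Reviews→Catering; finish is now 21 days.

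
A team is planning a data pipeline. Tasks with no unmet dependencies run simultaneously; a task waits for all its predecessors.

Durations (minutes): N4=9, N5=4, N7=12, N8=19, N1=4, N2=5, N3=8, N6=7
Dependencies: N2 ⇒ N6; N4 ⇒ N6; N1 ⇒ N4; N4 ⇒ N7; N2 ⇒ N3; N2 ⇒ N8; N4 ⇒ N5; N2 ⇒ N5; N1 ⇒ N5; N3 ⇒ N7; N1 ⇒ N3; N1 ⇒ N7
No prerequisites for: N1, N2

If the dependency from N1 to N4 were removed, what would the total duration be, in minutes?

25

Original critical path: N1→N4→N7 = 4+9+12 = 25 ⇒ 25 minutes.
Without N1→N4, N4's earliest start moves from 4 to 0.
After: N2→N3→N7 = 5+8+12 = 25 → 25 minutes.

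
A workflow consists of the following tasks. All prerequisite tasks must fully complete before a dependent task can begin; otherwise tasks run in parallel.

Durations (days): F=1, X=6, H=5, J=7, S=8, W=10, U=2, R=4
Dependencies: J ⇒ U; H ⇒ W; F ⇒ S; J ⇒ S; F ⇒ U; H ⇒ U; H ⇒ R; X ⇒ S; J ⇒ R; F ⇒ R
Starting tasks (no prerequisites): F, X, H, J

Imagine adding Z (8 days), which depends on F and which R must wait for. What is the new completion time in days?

15

Originally the plan takes 15 days.
With Z inserted, R now waits for max(F, H, J, Z).
New critical path: H→W = 5+10 = 15 ⇒ 15 days.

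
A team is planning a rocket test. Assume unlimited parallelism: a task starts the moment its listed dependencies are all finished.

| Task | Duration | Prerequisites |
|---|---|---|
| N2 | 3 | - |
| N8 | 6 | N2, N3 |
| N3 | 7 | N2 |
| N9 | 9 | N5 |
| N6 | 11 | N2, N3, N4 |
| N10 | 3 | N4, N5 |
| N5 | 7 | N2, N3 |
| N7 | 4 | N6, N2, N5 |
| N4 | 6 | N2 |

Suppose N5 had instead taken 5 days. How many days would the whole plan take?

As given, the longest chain is N2→N3→N5→N9 = 3+7+7+9 = 26, so the finish is 26 days.
Since N5 is critical, the -2 change carries straight to that chain (now 24 days).
The binding chain switches to N2→N3→N6→N7 = 3+7+11+4 = 25; finish 25 days.

25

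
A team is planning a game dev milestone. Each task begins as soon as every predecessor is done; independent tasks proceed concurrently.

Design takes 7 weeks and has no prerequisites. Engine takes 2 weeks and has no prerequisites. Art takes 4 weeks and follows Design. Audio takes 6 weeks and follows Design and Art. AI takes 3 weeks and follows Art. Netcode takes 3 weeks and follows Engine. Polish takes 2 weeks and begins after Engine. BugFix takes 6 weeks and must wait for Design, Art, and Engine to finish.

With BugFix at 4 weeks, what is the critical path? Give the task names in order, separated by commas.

Design, Art, Audio

Baseline: Design→Art→BugFix = 7+4+6 = 17 → 17 weeks.
BugFix is on the critical path; changing it to 4 makes that path 15 weeks.
The binding chain switches to Design→Art→Audio = 7+4+6 = 17; finish 17 weeks.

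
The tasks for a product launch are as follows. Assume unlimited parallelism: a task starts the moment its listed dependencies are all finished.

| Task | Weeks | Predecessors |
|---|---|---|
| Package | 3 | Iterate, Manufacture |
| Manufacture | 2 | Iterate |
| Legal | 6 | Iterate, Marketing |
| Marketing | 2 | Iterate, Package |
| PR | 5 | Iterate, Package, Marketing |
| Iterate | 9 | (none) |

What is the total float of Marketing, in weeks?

0

Critical path: Iterate→Manufacture→Package→Marketing→Legal = 9+2+3+2+6 = 22, so the finish is 22 weeks.
Longest path through Marketing: 22 weeks (earliest finish 16, latest finish 16).
So Marketing can slip 16 − 16 = 0 weeks.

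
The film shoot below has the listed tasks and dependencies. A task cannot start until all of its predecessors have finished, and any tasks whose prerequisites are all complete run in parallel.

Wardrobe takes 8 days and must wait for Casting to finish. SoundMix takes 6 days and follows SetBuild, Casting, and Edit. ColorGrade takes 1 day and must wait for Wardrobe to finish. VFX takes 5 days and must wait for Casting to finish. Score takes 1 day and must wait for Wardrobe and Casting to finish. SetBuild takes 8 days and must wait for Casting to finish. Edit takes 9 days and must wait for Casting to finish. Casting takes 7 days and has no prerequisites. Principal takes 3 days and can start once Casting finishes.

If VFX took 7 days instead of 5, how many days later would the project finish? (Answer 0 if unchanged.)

0

The binding path is Casting→Edit→SoundMix = 7+9+6 = 22; finish at 22 days.
VFX is off the critical path — its longest chain is 12 days, giving 10 of slack.
The critical path is still Casting→Edit→SoundMix; finish is now 22 days.
Change in finish: 22 − 22 = +0 days.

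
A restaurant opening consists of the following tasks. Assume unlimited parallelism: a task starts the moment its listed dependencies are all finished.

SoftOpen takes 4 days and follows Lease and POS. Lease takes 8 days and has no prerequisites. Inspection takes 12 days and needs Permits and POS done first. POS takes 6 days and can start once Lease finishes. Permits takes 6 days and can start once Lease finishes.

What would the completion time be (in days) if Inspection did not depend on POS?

26

Original critical path: Lease→Permits→Inspection = 8+6+12 = 26 ⇒ 26 days.
Dropping POS→Inspection doesn't change Inspection's earliest start (14); another predecessor still binds.
After: Lease→Permits→Inspection = 8+6+12 = 26 → 26 days.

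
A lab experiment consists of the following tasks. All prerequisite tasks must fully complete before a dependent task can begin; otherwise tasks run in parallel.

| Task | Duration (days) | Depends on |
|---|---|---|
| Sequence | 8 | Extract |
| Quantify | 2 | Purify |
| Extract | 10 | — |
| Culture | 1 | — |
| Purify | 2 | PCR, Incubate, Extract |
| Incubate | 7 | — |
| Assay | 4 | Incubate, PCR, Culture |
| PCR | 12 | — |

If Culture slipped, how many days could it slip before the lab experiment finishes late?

13

Critical path: Extract→Sequence = 10+8 = 18, so the finish is 18 days.
Longest path through Culture: 5 days (earliest finish 1, latest finish 14).
Slack of Culture = 13 − 0 = 13 days.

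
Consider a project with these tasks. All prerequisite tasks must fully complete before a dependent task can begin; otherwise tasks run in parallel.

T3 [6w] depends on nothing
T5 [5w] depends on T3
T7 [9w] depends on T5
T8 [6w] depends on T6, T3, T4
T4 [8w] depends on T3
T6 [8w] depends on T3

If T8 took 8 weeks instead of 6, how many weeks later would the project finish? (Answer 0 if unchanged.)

Critical path before the change: T3→T4→T8 = 6+8+6 = 20 giving 20 weeks.
Since T8 is critical, the +2 change carries straight to that chain (now 22 weeks).
The critical path is still T3→T4→T8; finish is now 22 weeks.
Change in finish: 22 − 20 = +2 weeks.

2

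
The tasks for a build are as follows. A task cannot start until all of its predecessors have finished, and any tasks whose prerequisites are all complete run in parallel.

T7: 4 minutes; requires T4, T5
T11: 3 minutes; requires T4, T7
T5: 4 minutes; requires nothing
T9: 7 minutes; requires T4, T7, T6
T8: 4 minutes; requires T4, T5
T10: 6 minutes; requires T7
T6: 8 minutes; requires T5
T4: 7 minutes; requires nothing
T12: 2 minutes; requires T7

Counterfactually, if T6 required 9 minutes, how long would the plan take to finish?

Baseline: T5→T6→T9 = 4+8+7 = 19 → 19 minutes.
Since T6 is critical, the +1 change carries straight to that chain (now 20 minutes).
No other chain overtakes it, so the finish is 20 minutes.

20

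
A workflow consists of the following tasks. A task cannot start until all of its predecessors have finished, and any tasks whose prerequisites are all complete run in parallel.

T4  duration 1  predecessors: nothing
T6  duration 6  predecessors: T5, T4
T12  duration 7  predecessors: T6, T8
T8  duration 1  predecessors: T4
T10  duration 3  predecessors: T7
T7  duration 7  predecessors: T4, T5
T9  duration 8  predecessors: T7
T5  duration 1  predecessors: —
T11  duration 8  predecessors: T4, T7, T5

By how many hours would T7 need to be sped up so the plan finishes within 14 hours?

2

Current finish: 16 hours; target: 14.
T7 is on every critical path, so each hour cut from T7 cuts the finish by one (this holds down to a finish of 14).
Need 16 − 14 = 2 hours off T7 → T7 becomes 5 hours, finish becomes 14.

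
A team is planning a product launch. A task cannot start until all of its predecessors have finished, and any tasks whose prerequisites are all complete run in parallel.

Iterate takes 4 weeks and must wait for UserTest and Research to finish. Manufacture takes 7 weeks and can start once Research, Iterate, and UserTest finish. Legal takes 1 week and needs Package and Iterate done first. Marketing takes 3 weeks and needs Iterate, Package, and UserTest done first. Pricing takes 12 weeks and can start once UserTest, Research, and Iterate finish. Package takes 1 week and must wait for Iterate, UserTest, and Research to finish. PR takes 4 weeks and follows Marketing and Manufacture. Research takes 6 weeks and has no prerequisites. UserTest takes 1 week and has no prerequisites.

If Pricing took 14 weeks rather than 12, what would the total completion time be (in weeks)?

The binding path is Research→Iterate→Pricing = 6+4+12 = 22; finish at 22 weeks.
Pricing lies on that path, so at 14 weeks the path becomes 24 weeks.
No other chain overtakes it, so the finish is 24 weeks.

24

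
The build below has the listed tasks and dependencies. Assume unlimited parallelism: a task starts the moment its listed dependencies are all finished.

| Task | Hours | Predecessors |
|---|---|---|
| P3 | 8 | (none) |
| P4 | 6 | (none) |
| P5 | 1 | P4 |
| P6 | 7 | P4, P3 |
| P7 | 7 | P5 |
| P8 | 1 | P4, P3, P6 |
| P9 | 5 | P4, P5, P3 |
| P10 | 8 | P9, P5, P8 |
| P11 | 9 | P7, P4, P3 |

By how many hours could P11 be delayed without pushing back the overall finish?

The longest chain is P3→P6→P8→P10 = 8+7+1+8 = 24; overall finish 24 hours.
P11 finishes as early as 23 and must finish by 24.
So P11 can slip 24 − 23 = 1 hour.

1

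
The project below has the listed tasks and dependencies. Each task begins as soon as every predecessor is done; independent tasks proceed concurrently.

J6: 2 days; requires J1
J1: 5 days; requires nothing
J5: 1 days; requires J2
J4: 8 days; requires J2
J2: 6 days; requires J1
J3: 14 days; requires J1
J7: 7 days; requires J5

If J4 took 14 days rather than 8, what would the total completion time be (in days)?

25

Actual critical path: J1→J2→J4 = 5+6+8 = 19 ⇒ 19 days.
J4 is on the critical path; changing it to 14 makes that path 25 days.
The critical path is still J1→J2→J4; finish is now 25 days.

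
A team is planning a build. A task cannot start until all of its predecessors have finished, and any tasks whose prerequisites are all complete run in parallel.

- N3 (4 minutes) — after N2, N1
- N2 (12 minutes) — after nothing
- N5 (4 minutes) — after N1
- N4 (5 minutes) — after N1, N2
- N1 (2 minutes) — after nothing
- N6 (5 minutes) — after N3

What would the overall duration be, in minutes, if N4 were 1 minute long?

21

Actual critical path: N2→N3→N6 = 12+4+5 = 21 ⇒ 21 minutes.
N4 is off the critical path — its longest chain is 17 minutes, giving 4 of slack.
No other chain overtakes it, so the finish is 21 minutes.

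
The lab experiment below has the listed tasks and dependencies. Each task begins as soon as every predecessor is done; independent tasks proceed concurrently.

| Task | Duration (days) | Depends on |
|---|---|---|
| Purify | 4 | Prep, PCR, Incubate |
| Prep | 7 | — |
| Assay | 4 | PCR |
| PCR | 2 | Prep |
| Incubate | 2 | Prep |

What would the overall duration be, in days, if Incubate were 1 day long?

13

Actual critical path: Prep→Incubate→Purify = 7+2+4 = 13 ⇒ 13 days.
Incubate is on the critical path; changing it to 1 makes that path 12 days.
The binding chain switches to Prep→PCR→Purify = 7+2+4 = 13; finish 13 days.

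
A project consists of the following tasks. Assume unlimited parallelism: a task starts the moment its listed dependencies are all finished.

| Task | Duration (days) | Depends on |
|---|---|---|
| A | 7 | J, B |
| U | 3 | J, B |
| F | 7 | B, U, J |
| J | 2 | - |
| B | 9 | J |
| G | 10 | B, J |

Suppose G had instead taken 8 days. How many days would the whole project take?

21

The binding path is J→B→G = 2+9+10 = 21; finish at 21 days.
G is on the critical path; changing it to 8 makes that path 19 days.
The binding chain switches to J→B→U→F = 2+9+3+7 = 21; finish 21 days.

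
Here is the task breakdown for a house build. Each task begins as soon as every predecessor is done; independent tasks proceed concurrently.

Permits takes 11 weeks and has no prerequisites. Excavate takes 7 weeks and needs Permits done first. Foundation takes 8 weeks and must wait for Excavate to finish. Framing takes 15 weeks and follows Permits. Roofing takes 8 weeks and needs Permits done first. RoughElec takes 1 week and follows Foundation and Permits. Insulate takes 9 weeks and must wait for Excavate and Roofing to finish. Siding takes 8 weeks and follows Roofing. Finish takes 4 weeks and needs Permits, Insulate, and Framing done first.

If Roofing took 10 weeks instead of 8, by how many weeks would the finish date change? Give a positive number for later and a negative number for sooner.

2

The binding path is Permits→Roofing→Insulate→Finish = 11+8+9+4 = 32; finish at 32 weeks.
Roofing lies on that path, so at 10 weeks the path becomes 34 weeks.
The critical path is still Permits→Roofing→Insulate→Finish; finish is now 34 weeks.
Change in finish: 34 − 32 = +2 weeks.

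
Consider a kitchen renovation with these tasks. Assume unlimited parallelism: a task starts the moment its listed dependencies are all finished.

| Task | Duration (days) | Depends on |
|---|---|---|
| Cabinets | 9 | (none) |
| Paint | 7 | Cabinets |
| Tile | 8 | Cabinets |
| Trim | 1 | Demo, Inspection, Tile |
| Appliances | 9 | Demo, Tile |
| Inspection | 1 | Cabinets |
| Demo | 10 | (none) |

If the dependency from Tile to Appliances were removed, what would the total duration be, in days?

With the dependency in place, Cabinets→Tile→Appliances = 9+8+9 = 26 sets the finish at 26 days.
Without Tile→Appliances, Appliances's earliest start moves from 17 to 10.
New critical path: Demo→Appliances = 10+9 = 19 ⇒ 19 days.

19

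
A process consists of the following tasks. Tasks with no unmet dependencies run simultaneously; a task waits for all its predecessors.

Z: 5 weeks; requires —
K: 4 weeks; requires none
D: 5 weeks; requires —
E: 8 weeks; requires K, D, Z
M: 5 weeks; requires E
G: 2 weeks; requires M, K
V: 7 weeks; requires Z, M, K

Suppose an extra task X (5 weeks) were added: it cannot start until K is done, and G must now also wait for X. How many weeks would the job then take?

Originally the job takes 25 weeks.
With X inserted, G now waits for max(M, K, X).
New critical path: Z→E→M→V = 5+8+5+7 = 25 ⇒ 25 weeks.

25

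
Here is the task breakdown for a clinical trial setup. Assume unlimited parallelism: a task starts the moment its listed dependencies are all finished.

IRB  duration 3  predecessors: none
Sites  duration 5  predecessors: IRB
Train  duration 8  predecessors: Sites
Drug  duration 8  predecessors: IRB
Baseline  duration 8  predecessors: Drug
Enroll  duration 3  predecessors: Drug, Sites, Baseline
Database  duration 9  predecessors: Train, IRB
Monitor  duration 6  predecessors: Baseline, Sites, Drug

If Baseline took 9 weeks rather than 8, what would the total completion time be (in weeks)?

Critical path before the change: IRB→Drug→Baseline→Monitor = 3+8+8+6 = 25 giving 25 weeks.
Baseline lies on that path, so at 9 weeks the path becomes 26 weeks.
That remains the longest chain; total 26 weeks.

26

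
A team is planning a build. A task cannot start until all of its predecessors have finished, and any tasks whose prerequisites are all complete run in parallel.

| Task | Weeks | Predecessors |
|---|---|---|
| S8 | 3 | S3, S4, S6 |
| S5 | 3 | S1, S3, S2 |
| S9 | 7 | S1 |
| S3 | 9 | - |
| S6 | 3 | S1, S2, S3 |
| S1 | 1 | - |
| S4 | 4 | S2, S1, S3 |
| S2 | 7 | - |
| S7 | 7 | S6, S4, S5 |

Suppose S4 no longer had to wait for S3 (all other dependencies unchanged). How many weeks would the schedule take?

19

Original critical path: S3→S4→S7 = 9+4+7 = 20 ⇒ 20 weeks.
Without S3→S4, S4's earliest start moves from 9 to 7.
New critical path: S3→S5→S7 = 9+3+7 = 19 ⇒ 19 weeks.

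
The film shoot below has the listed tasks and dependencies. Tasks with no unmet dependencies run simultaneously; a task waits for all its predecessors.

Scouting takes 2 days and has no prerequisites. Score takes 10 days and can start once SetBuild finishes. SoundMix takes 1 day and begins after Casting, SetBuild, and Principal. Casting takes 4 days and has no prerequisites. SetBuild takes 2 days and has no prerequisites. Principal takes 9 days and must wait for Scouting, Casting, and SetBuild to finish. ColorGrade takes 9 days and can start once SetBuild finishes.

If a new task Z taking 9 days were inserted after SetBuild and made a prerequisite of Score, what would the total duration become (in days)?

21

Originally the plan takes 14 days.
With Z inserted, Score now waits for max(SetBuild, Z).
New critical path: SetBuild→Z→Score = 2+9+10 = 21 ⇒ 21 days.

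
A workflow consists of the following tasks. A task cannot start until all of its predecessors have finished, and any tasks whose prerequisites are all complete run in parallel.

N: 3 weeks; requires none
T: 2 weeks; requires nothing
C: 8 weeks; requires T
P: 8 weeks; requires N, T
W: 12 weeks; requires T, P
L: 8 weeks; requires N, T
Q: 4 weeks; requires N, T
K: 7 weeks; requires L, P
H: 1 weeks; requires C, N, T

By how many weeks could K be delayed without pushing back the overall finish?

The longest chain is N→P→W = 3+8+12 = 23; overall finish 23 weeks.
Longest path through K: 18 weeks (earliest finish 18, latest finish 23).
So K can slip 23 − 18 = 5 weeks.

5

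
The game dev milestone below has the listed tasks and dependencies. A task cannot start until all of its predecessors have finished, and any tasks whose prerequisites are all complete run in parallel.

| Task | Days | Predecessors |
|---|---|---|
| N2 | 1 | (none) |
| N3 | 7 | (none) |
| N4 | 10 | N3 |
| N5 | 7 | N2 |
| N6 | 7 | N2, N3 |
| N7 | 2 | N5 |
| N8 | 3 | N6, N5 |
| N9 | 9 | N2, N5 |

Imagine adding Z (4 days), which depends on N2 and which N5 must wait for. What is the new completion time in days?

21

Originally the job takes 17 days.
With Z inserted, N5 now waits for max(N2, Z).
New critical path: N2→Z→N5→N9 = 1+4+7+9 = 21 ⇒ 21 days.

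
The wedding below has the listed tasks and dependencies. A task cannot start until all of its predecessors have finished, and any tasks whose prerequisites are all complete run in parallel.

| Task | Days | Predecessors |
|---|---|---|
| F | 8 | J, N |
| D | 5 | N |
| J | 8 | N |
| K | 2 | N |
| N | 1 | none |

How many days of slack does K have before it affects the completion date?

The longest chain is N→J→F = 1+8+8 = 17; overall finish 17 days.
Longest path through K: 3 days (earliest finish 3, latest finish 17).
So K can slip 17 − 3 = 14 days.

14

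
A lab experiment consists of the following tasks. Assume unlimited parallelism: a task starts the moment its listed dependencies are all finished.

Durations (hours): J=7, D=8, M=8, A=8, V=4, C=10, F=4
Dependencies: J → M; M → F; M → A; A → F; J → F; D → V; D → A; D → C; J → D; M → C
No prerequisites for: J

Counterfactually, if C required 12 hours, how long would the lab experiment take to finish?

27

The binding path is J→D→A→F = 7+8+8+4 = 27; finish at 27 hours.
The longest path through C is only 25 hours, so C has float 2.
The critical path is still J→D→A→F; finish is now 27 hours.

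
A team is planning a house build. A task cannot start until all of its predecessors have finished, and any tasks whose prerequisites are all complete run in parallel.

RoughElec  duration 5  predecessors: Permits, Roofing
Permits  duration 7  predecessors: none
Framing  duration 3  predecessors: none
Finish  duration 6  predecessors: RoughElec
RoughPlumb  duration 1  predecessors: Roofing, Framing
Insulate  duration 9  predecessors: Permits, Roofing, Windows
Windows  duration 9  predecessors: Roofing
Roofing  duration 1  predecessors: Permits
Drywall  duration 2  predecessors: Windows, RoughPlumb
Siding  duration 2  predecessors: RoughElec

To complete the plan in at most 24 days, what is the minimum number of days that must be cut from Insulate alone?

2

Current finish: 26 days; target: 24.
Insulate is on every critical path, so each day cut from Insulate cuts the finish by one (this holds down to a finish of 19).
Need 26 − 24 = 2 days off Insulate → Insulate becomes 7 days, finish becomes 24.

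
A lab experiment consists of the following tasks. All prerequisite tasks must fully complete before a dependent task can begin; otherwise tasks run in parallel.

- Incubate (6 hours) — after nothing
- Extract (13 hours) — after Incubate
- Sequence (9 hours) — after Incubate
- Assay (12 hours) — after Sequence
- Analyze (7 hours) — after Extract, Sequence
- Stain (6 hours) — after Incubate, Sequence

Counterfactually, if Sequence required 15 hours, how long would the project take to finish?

33

Actual critical path: Incubate→Sequence→Assay = 6+9+12 = 27 ⇒ 27 hours.
Sequence lies on that path, so at 15 hours the path becomes 33 hours.
The critical path is still Incubate→Sequence→Assay; finish is now 33 hours.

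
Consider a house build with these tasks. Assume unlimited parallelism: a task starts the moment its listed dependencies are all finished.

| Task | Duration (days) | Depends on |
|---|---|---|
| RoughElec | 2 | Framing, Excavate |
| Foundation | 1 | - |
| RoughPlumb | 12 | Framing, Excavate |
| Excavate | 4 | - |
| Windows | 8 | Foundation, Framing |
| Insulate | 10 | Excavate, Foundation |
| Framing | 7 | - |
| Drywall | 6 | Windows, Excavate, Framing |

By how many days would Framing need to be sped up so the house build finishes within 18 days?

3

Current finish: 21 days; target: 18.
Framing is on every critical path, so each day cut from Framing cuts the finish by one (this holds down to a finish of 16).
Need 21 − 18 = 3 days off Framing → Framing becomes 4 days, finish becomes 18.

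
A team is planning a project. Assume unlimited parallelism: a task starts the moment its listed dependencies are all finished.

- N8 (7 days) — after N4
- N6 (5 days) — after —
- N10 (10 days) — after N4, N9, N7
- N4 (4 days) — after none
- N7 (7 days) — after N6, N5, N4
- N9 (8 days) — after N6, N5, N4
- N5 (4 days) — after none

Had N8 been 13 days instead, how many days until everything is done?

Critical path before the change: N6→N9→N10 = 5+8+10 = 23 giving 23 days.
The longest path through N8 is only 11 days, so N8 has float 12.
No other chain overtakes it, so the finish is 23 days.

23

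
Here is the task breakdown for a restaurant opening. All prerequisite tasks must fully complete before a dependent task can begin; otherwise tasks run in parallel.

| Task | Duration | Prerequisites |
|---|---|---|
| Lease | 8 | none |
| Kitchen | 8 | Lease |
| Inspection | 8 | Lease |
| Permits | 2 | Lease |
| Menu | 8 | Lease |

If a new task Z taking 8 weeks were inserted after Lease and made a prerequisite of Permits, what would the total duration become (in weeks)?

Originally the job takes 16 weeks.
With Z inserted, Permits now waits for max(Lease, Z).
New critical path: Lease→Z→Permits = 8+8+2 = 18 ⇒ 18 weeks.

18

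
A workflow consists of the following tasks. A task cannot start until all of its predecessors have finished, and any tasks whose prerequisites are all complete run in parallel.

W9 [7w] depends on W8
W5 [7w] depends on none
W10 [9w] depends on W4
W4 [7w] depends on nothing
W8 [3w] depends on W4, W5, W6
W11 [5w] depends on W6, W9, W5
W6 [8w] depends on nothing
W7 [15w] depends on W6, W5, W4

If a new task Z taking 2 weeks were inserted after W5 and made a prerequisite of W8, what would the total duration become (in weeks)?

Originally the schedule takes 23 weeks.
With Z inserted, W8 now waits for max(W4, W5, W6, Z).
New critical path: W5→Z→W8→W9→W11 = 7+2+3+7+5 = 24 ⇒ 24 weeks.

24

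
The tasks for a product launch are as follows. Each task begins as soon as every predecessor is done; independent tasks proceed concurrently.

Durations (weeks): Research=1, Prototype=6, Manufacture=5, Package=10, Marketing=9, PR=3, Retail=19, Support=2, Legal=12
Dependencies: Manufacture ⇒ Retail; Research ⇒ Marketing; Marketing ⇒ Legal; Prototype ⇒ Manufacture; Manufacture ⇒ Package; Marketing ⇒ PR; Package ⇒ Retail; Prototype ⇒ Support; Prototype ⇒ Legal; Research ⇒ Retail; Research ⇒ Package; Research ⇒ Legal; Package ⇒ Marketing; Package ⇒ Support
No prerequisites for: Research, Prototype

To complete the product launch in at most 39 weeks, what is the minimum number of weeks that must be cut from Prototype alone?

3

Current finish: 42 weeks; target: 39.
Prototype is on every critical path, so each week cut from Prototype cuts the finish by one (this holds down to a finish of 37).
Need 42 − 39 = 3 weeks off Prototype → Prototype becomes 3 weeks, finish becomes 39.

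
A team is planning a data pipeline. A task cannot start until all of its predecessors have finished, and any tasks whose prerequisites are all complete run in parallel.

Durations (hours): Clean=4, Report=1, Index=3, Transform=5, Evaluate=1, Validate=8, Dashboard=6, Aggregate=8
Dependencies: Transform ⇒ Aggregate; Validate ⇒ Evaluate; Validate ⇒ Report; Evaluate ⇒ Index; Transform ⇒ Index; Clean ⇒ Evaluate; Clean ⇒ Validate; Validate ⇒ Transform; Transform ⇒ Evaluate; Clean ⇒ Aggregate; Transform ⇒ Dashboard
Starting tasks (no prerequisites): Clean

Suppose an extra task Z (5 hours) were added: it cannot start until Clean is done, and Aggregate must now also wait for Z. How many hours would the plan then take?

Originally the plan takes 25 hours.
With Z inserted, Aggregate now waits for max(Transform, Clean, Z).
New critical path: Clean→Validate→Transform→Aggregate = 4+8+5+8 = 25 ⇒ 25 hours.

25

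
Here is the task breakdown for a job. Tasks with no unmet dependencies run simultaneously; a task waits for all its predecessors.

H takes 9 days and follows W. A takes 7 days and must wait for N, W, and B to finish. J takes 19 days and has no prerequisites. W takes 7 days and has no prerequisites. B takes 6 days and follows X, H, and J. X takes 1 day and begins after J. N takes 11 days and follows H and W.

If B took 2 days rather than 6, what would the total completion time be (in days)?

34

Critical path before the change: W→H→N→A = 7+9+11+7 = 34 giving 34 days.
B is off the critical path — its longest chain is 33 days, giving 1 of slack.
That remains the longest chain; total 34 days.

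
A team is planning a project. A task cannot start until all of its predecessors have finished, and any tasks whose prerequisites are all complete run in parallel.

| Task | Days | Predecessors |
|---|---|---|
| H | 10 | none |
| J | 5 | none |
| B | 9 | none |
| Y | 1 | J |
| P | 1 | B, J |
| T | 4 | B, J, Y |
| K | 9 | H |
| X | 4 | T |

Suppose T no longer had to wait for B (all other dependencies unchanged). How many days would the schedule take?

With the dependency in place, H→K = 10+9 = 19 sets the finish at 19 days.
Without B→T, T's earliest start moves from 9 to 6.
The longest chain is now H→K = 10+9 = 19, so the schedule takes 19 days.

19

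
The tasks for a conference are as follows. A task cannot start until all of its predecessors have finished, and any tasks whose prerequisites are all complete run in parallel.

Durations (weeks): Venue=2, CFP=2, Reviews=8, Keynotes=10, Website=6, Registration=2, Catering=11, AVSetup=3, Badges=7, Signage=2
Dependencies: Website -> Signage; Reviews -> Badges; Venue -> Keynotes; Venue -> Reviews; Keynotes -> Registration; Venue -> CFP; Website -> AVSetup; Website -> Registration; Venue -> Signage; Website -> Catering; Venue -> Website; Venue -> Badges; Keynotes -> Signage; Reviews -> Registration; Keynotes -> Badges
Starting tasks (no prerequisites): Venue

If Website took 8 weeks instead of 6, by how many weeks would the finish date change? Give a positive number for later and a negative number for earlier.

The binding path is Venue→Website→Catering = 2+6+11 = 19; finish at 19 weeks.
Since Website is critical, the +2 change carries straight to that chain (now 21 weeks).
No other chain overtakes it, so the finish is 21 weeks.
Change in finish: 21 − 19 = +2 weeks.

2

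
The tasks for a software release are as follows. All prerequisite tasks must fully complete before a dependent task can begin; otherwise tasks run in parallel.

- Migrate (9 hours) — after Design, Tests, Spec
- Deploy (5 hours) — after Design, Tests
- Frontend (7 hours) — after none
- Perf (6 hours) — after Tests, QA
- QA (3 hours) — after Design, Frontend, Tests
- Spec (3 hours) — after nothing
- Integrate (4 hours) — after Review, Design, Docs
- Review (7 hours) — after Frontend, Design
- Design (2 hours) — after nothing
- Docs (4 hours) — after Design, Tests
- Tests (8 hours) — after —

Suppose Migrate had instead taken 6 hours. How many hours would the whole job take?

18

As given, the longest chain is Frontend→Review→Integrate = 7+7+4 = 18, so the finish is 18 hours.
Migrate has 1 hour of float (longest path through it is 17).
The critical path is still Frontend→Review→Integrate; finish is now 18 hours.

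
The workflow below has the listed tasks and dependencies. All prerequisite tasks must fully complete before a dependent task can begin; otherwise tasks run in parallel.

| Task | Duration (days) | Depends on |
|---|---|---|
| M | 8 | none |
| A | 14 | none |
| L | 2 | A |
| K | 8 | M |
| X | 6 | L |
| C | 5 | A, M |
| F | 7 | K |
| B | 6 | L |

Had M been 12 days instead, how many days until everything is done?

Critical path before the change: M→K→F = 8+8+7 = 23 giving 23 days.
Since M is critical, the +4 change carries straight to that chain (now 27 days).
No other chain overtakes it, so the finish is 27 days.

27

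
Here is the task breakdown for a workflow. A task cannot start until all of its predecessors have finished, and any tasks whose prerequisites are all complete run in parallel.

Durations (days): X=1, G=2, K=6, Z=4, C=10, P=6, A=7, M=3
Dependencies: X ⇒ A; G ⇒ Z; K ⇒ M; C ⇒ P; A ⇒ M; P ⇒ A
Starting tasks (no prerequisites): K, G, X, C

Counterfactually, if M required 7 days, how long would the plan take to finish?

30

The binding path is C→P→A→M = 10+6+7+3 = 26; finish at 26 days.
M lies on that path, so at 7 days the path becomes 30 days.
That remains the longest chain; total 30 days.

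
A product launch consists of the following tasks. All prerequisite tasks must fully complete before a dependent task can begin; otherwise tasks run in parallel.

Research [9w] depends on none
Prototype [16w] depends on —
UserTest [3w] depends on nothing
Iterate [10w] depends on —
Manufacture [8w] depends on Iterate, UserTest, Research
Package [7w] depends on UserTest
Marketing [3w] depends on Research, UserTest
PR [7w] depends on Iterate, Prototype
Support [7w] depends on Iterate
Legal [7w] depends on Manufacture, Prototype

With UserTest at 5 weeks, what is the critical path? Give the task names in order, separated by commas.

Iterate, Manufacture, Legal

Critical path before the change: Iterate→Manufacture→Legal = 10+8+7 = 25 giving 25 weeks.
UserTest has 7 weeks of float (longest path through it is 18).
The critical path is still Iterate→Manufacture→Legal; finish is now 25 weeks.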